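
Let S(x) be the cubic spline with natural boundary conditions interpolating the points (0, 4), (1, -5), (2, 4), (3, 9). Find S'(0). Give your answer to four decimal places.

-14.0667

Put σ_i = S'' at the i-th knot. Here h = (1, 1, 1) and Δ = (-9, 9, 5), so the interior equations h_(i-1)·σ_(i-1) + 2(h_(i-1)+h_i)·σ_i + h_i·σ_(i+1) = 6(Δ_i − Δ_(i-1)) read
  1·σ_0 + 4·σ_1 + 1·σ_2 = 6(Δ_1 - Δ_0) = 108
  1·σ_1 + 4·σ_2 + 1·σ_3 = 6(Δ_2 - Δ_1) = -24
Natural end conditions: σ_0 = σ_3 = 0.
Solving the tridiagonal system: σ_0 = 0, σ_1 = 152/5, σ_2 = -68/5, σ_3 = 0.
On [0, 1], S'(x) = b_0 + 2c_0·x + 3d_0·x² with b_0 = Δ_0 - h_0(2σ_0 + σ_1)/6 = -211/15, c_0 = σ_0/2 = 0, d_0 = (σ_1 - σ_0)/(6h_0) = 76/15. So S'(0) = -211/15.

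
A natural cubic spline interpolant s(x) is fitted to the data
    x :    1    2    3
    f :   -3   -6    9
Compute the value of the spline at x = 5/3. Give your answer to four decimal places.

Put M_i = s'' at the i-th knot. Here h = (1, 1) and Δ = (-3, 15), so the interior equations h_(i-1)·M_(i-1) + 2(h_(i-1)+h_i)·M_i + h_i·M_(i+1) = 6(Δ_i − Δ_(i-1)) read
  1·M_0 + 4·M_1 + 1·M_2 = 6(Δ_1 - Δ_0) = 108
Natural end conditions: M_0 = M_2 = 0.
Forward elimination and back-substitution give M_0 = 0, M_1 = 27, M_2 = 0.
On [1, 2], s(x) = -3 - 15/2·(x - 1) + 0·(x - 1)² + 9/2·(x - 1)³.
With (x - 1) = 2/3: s(5/3) = -20/3.

-6.6667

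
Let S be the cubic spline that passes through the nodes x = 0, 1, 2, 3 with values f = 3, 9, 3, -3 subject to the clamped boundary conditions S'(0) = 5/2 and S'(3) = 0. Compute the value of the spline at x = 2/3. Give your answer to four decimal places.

Let M_i = S''(x_i). Step sizes h_i = 1, 1, 1; slopes of the chords Δ_i = (y_(i+1) - y_i)/h_i = 6, -6, -6.
  1·M_0 + 4·M_1 + 1·M_2 = 6(Δ_1 - Δ_0) = -72
  1·M_1 + 4·M_2 + 1·M_3 = 6(Δ_2 - Δ_1) = 0
Clamped end conditions give two more equations: 2h_0·M_0 + h_0·M_1 = 6(Δ_0 - S'(0)) = 21 and h_2·M_2 + 2h_2·M_3 = 6(S'(3) - Δ_2) = 36.
Hence M_0 = 338/15, M_1 = -361/15, M_2 = 26/15, M_3 = 257/15.
On [0, 1], S(x) = 3 + 5/2·x + 169/15·x² - 233/30·x³.
With x = 2/3: S(2/3) = 2986/405.

7.3728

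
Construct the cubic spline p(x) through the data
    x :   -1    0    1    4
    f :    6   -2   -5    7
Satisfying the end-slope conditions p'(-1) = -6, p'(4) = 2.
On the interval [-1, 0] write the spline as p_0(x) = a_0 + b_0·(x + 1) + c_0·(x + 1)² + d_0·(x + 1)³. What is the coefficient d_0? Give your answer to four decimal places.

3.1379

Write M_i for p''(x_i). With h_i = 1, 1, 3 and divided differences Δ_i = -8, -3, 4, the continuity of p' gives the tridiagonal system
  1·M_0 + 4·M_1 + 1·M_2 = 6(Δ_1 - Δ_0) = 30
  1·M_1 + 8·M_2 + 3·M_3 = 6(Δ_2 - Δ_1) = 42
Clamped end conditions give two more equations: 2h_0·M_0 + h_0·M_1 = 6(Δ_0 - p'(-1)) = -12 and h_2·M_2 + 2h_2·M_3 = 6(p'(4) - Δ_2) = -12.
Forward elimination and back-substitution give M_0 = -298/29, M_1 = 248/29, M_2 = 176/29, M_3 = -146/29.
On [-1, 0], with p_0(x) = a_0 + b_0·(x + 1) + c_0·(x + 1)² + d_0·(x + 1)³: c_0 = M_0/2 = -149/29, d_0 = (M_1 - M_0)/(6h_0) = 91/29, b_0 = Δ_0 - h_0(2M_0 + M_1)/6 = -6.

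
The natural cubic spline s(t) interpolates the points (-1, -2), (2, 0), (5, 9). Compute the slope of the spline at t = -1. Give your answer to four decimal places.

0.0833

Write M_i for s''(x_i). With h_i = 3, 3 and divided differences Δ_i = 2/3, 3, the continuity of s' gives the tridiagonal system
  3·M_0 + 12·M_1 + 3·M_2 = 6(Δ_1 - Δ_0) = 14
Natural end conditions: M_0 = M_2 = 0.
Hence M_0 = 0, M_1 = 7/6, M_2 = 0.
On [-1, 2], s'(t) = b_0 + 2c_0·(t + 1) + 3d_0·(t + 1)² with b_0 = Δ_0 - h_0(2M_0 + M_1)/6 = 1/12, c_0 = M_0/2 = 0, d_0 = (M_1 - M_0)/(6h_0) = 7/108. So s'(-1) = 1/12.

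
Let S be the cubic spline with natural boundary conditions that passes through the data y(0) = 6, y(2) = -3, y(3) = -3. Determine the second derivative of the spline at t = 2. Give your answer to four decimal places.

Put σ_i = S'' at the i-th knot. Here h = (2, 1) and Δ = (-9/2, 0), so the interior equations h_(i-1)·σ_(i-1) + 2(h_(i-1)+h_i)·σ_i + h_i·σ_(i+1) = 6(Δ_i − Δ_(i-1)) read
  2·σ_0 + 6·σ_1 + 1·σ_2 = 6(Δ_1 - Δ_0) = 27
Natural end conditions: σ_0 = σ_2 = 0.
Hence σ_0 = 0, σ_1 = 9/2, σ_2 = 0.

4.5000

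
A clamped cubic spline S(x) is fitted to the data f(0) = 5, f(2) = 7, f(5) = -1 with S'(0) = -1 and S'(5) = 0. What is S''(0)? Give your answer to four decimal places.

5.4000

With M_i denoting the second derivative at x_i, h_i = 2, 3, and Δ_i = (y_(i+1) − y_i)/h_i = 1, -8/3:
  2·M_0 + 10·M_1 + 3·M_2 = 6(Δ_1 - Δ_0) = -22
Clamped end conditions give two more equations: 2h_0·M_0 + h_0·M_1 = 6(Δ_0 - S'(0)) = 12 and h_1·M_1 + 2h_1·M_2 = 6(S'(5) - Δ_1) = 16.
Solving: M_0 = 27/5, M_1 = -24/5, M_2 = 76/15.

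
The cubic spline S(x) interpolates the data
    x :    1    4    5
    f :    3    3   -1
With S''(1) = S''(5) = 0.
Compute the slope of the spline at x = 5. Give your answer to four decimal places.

-4.5000

Write σ_i for S''(x_i). With h_i = 3, 1 and divided differences Δ_i = 0, -4, the continuity of S' gives the tridiagonal system
  3·σ_0 + 8·σ_1 + 1·σ_2 = 6(Δ_1 - Δ_0) = -24
Natural end conditions: σ_0 = σ_2 = 0.
Hence σ_0 = 0, σ_1 = -3, σ_2 = 0.
On [4, 5], S'(x) = b_1 + 2c_1·(x - 4) + 3d_1·(x - 4)² with b_1 = Δ_1 - h_1(2σ_1 + σ_2)/6 = -3, c_1 = σ_1/2 = -3/2, d_1 = (σ_2 - σ_1)/(6h_1) = 1/2. So S'(5) = -9/2.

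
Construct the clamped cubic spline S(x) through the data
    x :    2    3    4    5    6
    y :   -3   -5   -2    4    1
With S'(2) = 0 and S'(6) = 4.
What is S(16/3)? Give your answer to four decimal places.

With M_i denoting the second derivative at x_i, h_i = 1, 1, 1, 1, and Δ_i = (y_(i+1) − y_i)/h_i = -2, 3, 6, -3:
  1·M_0 + 4·M_1 + 1·M_2 = 6(Δ_1 - Δ_0) = 30
  1·M_1 + 4·M_2 + 1·M_3 = 6(Δ_2 - Δ_1) = 18
  1·M_2 + 4·M_3 + 1·M_4 = 6(Δ_3 - Δ_2) = -54
Clamped end conditions give two more equations: 2h_0·M_0 + h_0·M_1 = 6(Δ_0 - S'(2)) = -12 and h_3·M_3 + 2h_3·M_4 = 6(S'(6) - Δ_3) = 42.
Solving the tridiagonal system: M_0 = -139/14, M_1 = 55/7, M_2 = 17/2, M_3 = -167/7, M_4 = 461/14.
On [5, 6], S(x) = 4 - 15/28·(x - 5) - 167/14·(x - 5)² + 265/28·(x - 5)³.
With (x - 5) = 1/3: S(16/3) = 538/189.

2.8466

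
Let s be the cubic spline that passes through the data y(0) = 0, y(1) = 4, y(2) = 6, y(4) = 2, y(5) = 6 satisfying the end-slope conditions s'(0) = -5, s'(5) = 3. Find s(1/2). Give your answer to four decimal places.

0.6123

Put M_i = s'' at the i-th knot. Here h = (1, 1, 2, 1) and Δ = (4, 2, -2, 4), so the interior equations h_(i-1)·M_(i-1) + 2(h_(i-1)+h_i)·M_i + h_i·M_(i+1) = 6(Δ_i − Δ_(i-1)) read
  1·M_0 + 4·M_1 + 1·M_2 = 6(Δ_1 - Δ_0) = -12
  1·M_1 + 6·M_2 + 2·M_3 = 6(Δ_2 - Δ_1) = -24
  2·M_2 + 6·M_3 + 1·M_4 = 6(Δ_3 - Δ_2) = 36
Clamped end conditions give two more equations: 2h_0·M_0 + h_0·M_1 = 6(Δ_0 - s'(0)) = 54 and h_3·M_3 + 2h_3·M_4 = 6(s'(5) - Δ_3) = -6.
Solving: M_0 = 2035/64, M_1 = -307/32, M_2 = -347/64, M_3 = 145/16, M_4 = -241/32.
On [0, 1], s(x) = 0 - 5·x + 2035/128·x² - 883/128·x³.
With x = 1/2: s(1/2) = 627/1024.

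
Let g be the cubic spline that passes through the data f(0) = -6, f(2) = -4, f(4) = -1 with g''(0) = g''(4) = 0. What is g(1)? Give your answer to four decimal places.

-5.0938

Let M_i = g''(x_i). Step sizes h_i = 2, 2; slopes of the chords Δ_i = (y_(i+1) - y_i)/h_i = 1, 3/2.
  2·M_0 + 8·M_1 + 2·M_2 = 6(Δ_1 - Δ_0) = 3
Natural end conditions: M_0 = M_2 = 0.
Forward elimination and back-substitution give M_0 = 0, M_1 = 3/8, M_2 = 0.
On [0, 2], g(x) = -6 + 7/8·x + 0·x² + 1/32·x³.
With x = 1: g(1) = -163/32.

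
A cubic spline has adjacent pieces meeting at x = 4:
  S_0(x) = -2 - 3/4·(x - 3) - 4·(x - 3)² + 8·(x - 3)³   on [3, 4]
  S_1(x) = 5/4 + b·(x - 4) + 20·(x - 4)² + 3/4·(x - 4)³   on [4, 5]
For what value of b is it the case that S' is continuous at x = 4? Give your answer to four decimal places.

15.2500

S_0'(x) = -3/4 - 8·(x - 3) + 24·(x - 3)², so S_0'(4) = 61/4. On the right, S_1'(4) = b, so b = 61/4.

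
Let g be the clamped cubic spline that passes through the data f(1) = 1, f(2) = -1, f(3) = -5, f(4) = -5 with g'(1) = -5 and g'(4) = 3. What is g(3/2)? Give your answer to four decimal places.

-0.3167

Write M_i for g''(x_i). With h_i = 1, 1, 1 and divided differences Δ_i = -2, -4, 0, the continuity of g' gives the tridiagonal system
  1·M_0 + 4·M_1 + 1·M_2 = 6(Δ_1 - Δ_0) = -12
  1·M_1 + 4·M_2 + 1·M_3 = 6(Δ_2 - Δ_1) = 24
Clamped end conditions give two more equations: 2h_0·M_0 + h_0·M_1 = 6(Δ_0 - g'(1)) = 18 and h_2·M_2 + 2h_2·M_3 = 6(g'(4) - Δ_2) = 18.
Solving: M_0 = 194/15, M_1 = -118/15, M_2 = 98/15, M_3 = 86/15.
On [1, 2], g(x) = 1 - 5·(x - 1) + 97/15·(x - 1)² - 52/15·(x - 1)³.
With (x - 1) = 1/2: g(3/2) = -19/60.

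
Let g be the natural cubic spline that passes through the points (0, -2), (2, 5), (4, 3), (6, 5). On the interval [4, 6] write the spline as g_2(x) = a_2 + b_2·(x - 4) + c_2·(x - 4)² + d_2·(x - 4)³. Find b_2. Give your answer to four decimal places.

Let M_i = g''(x_i). Step sizes h_i = 2, 2, 2; slopes of the chords Δ_i = (y_(i+1) - y_i)/h_i = 7/2, -1, 1.
  2·M_0 + 8·M_1 + 2·M_2 = 6(Δ_1 - Δ_0) = -27
  2·M_1 + 8·M_2 + 2·M_3 = 6(Δ_2 - Δ_1) = 12
Natural end conditions: M_0 = M_3 = 0.
Hence M_0 = 0, M_1 = -4, M_2 = 5/2, M_3 = 0.
On [4, 6], with g_2(x) = a_2 + b_2·(x - 4) + c_2·(x - 4)² + d_2·(x - 4)³: c_2 = M_2/2 = 5/4, d_2 = (M_3 - M_2)/(6h_2) = -5/24, b_2 = Δ_2 - h_2(2M_2 + M_3)/6 = -2/3.

-0.6667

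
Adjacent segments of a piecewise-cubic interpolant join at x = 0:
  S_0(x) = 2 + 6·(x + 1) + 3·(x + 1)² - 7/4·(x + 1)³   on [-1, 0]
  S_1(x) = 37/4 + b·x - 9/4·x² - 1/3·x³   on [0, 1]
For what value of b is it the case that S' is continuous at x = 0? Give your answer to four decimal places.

S_0'(x) = 6 + 6·(x + 1) - 21/4·(x + 1)², so S_0'(0) = 27/4. On the right, S_1'(0) = b, so b = 27/4.

6.7500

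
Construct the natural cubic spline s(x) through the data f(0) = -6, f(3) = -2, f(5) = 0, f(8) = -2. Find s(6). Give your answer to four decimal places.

-0.1111

Put M_i = s'' at the i-th knot. Here h = (3, 2, 3) and Δ = (4/3, 1, -2/3), so the interior equations h_(i-1)·M_(i-1) + 2(h_(i-1)+h_i)·M_i + h_i·M_(i+1) = 6(Δ_i − Δ_(i-1)) read
  3·M_0 + 10·M_1 + 2·M_2 = 6(Δ_1 - Δ_0) = -2
  2·M_1 + 10·M_2 + 3·M_3 = 6(Δ_2 - Δ_1) = -10
Natural end conditions: M_0 = M_3 = 0.
Solving the tridiagonal system: M_0 = 0, M_1 = 0, M_2 = -1, M_3 = 0.
On [5, 8], s(x) = 0 + 1/3·(x - 5) - 1/2·(x - 5)² + 1/18·(x - 5)³.
With (x - 5) = 1: s(6) = -1/9.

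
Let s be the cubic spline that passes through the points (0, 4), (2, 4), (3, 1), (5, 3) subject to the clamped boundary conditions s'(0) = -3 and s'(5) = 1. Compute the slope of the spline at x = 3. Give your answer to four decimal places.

Write M_i for s''(x_i). With h_i = 2, 1, 2 and divided differences Δ_i = 0, -3, 1, the continuity of s' gives the tridiagonal system
  2·M_0 + 6·M_1 + 1·M_2 = 6(Δ_1 - Δ_0) = -18
  1·M_1 + 6·M_2 + 2·M_3 = 6(Δ_2 - Δ_1) = 24
Clamped end conditions give two more equations: 2h_0·M_0 + h_0·M_1 = 6(Δ_0 - s'(0)) = 18 and h_2·M_2 + 2h_2·M_3 = 6(s'(5) - Δ_2) = 0.
Hence M_0 = 125/16, M_1 = -53/8, M_2 = 49/8, M_3 = -49/16.
On [3, 5], s'(x) = b_2 + 2c_2·(x - 3) + 3d_2·(x - 3)² with b_2 = Δ_2 - h_2(2M_2 + M_3)/6 = -33/16, c_2 = M_2/2 = 49/16, d_2 = (M_3 - M_2)/(6h_2) = -49/64. So s'(3) = -33/16.

-2.0625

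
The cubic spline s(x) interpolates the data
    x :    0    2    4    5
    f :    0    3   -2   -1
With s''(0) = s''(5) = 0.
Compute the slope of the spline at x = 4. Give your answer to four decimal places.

-0.6364

Put M_i = s'' at the i-th knot. Here h = (2, 2, 1) and Δ = (3/2, -5/2, 1), so the interior equations h_(i-1)·M_(i-1) + 2(h_(i-1)+h_i)·M_i + h_i·M_(i+1) = 6(Δ_i − Δ_(i-1)) read
  2·M_0 + 8·M_1 + 2·M_2 = 6(Δ_1 - Δ_0) = -24
  2·M_1 + 6·M_2 + 1·M_3 = 6(Δ_2 - Δ_1) = 21
Natural end conditions: M_0 = M_3 = 0.
Hence M_0 = 0, M_1 = -93/22, M_2 = 54/11, M_3 = 0.
On [4, 5], s'(x) = b_2 + 2c_2·(x - 4) + 3d_2·(x - 4)² with b_2 = Δ_2 - h_2(2M_2 + M_3)/6 = -7/11, c_2 = M_2/2 = 27/11, d_2 = (M_3 - M_2)/(6h_2) = -9/11. So s'(4) = -7/11.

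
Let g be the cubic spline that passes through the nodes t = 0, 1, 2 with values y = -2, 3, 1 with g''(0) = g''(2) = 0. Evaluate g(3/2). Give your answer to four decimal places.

Write M_i for g''(x_i). With h_i = 1, 1 and divided differences Δ_i = 5, -2, the continuity of g' gives the tridiagonal system
  1·M_0 + 4·M_1 + 1·M_2 = 6(Δ_1 - Δ_0) = -42
Natural end conditions: M_0 = M_2 = 0.
Solving the tridiagonal system: M_0 = 0, M_1 = -21/2, M_2 = 0.
On [1, 2], g(t) = 3 + 3/2·(t - 1) - 21/4·(t - 1)² + 7/4·(t - 1)³.
With (t - 1) = 1/2: g(3/2) = 85/32.

2.6563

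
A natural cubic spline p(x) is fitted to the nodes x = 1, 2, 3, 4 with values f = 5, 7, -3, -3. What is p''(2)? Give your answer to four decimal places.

-23.2000

Let σ_i = p''(x_i). Step sizes h_i = 1, 1, 1; slopes of the chords Δ_i = (y_(i+1) - y_i)/h_i = 2, -10, 0.
  1·σ_0 + 4·σ_1 + 1·σ_2 = 6(Δ_1 - Δ_0) = -72
  1·σ_1 + 4·σ_2 + 1·σ_3 = 6(Δ_2 - Δ_1) = 60
Natural end conditions: σ_0 = σ_3 = 0.
Solving: σ_0 = 0, σ_1 = -116/5, σ_2 = 104/5, σ_3 = 0.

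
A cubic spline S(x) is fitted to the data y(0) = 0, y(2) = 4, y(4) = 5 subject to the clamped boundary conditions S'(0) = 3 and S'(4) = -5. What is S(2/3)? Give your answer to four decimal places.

Put M_i = S'' at the i-th knot. Here h = (2, 2) and Δ = (2, 1/2), so the interior equations h_(i-1)·M_(i-1) + 2(h_(i-1)+h_i)·M_i + h_i·M_(i+1) = 6(Δ_i − Δ_(i-1)) read
  2·M_0 + 8·M_1 + 2·M_2 = 6(Δ_1 - Δ_0) = -9
Clamped end conditions give two more equations: 2h_0·M_0 + h_0·M_1 = 6(Δ_0 - S'(0)) = -6 and h_1·M_1 + 2h_1·M_2 = 6(S'(4) - Δ_1) = -33.
Hence M_0 = -19/8, M_1 = 7/4, M_2 = -73/8.
On [0, 2], S(x) = 0 + 3·x - 19/16·x² + 11/32·x³.
With x = 2/3: S(2/3) = 85/54.

1.5741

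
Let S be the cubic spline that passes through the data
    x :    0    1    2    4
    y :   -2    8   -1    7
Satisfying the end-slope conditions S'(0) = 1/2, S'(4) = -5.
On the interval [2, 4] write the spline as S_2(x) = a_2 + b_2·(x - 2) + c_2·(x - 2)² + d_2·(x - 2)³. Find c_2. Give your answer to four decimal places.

Put M_i = S'' at the i-th knot. Here h = (1, 1, 2) and Δ = (10, -9, 4), so the interior equations h_(i-1)·M_(i-1) + 2(h_(i-1)+h_i)·M_i + h_i·M_(i+1) = 6(Δ_i − Δ_(i-1)) read
  1·M_0 + 4·M_1 + 1·M_2 = 6(Δ_1 - Δ_0) = -114
  1·M_1 + 6·M_2 + 2·M_3 = 6(Δ_2 - Δ_1) = 78
Clamped end conditions give two more equations: 2h_0·M_0 + h_0·M_1 = 6(Δ_0 - S'(0)) = 57 and h_2·M_2 + 2h_2·M_3 = 6(S'(4) - Δ_2) = -54.
Hence M_0 = 586/11, M_1 = -545/11, M_2 = 340/11, M_3 = -637/22.
On [2, 4], with S_2(x) = a_2 + b_2·(x - 2) + c_2·(x - 2)² + d_2·(x - 2)³: c_2 = M_2/2 = 170/11, d_2 = (M_3 - M_2)/(6h_2) = -439/88, b_2 = Δ_2 - h_2(2M_2 + M_3)/6 = -153/22.

15.4545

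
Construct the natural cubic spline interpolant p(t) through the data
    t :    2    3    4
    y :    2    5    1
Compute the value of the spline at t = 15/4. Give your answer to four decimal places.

Let m_i = p''(x_i). Step sizes h_i = 1, 1; slopes of the chords Δ_i = (y_(i+1) - y_i)/h_i = 3, -4.
  1·m_0 + 4·m_1 + 1·m_2 = 6(Δ_1 - Δ_0) = -42
Natural end conditions: m_0 = m_2 = 0.
Solving the tridiagonal system: m_0 = 0, m_1 = -21/2, m_2 = 0.
On [3, 4], p(t) = 5 - 1/2·(t - 3) - 21/4·(t - 3)² + 7/4·(t - 3)³.
With (t - 3) = 3/4: p(15/4) = 617/256.

2.4102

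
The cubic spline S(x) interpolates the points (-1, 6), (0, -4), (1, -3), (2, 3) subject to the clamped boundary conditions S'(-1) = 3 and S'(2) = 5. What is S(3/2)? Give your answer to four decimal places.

Put σ_i = S'' at the i-th knot. Here h = (1, 1, 1) and Δ = (-10, 1, 6), so the interior equations h_(i-1)·σ_(i-1) + 2(h_(i-1)+h_i)·σ_i + h_i·σ_(i+1) = 6(Δ_i − Δ_(i-1)) read
  1·σ_0 + 4·σ_1 + 1·σ_2 = 6(Δ_1 - Δ_0) = 66
  1·σ_1 + 4·σ_2 + 1·σ_3 = 6(Δ_2 - Δ_1) = 30
Clamped end conditions give two more equations: 2h_0·σ_0 + h_0·σ_1 = 6(Δ_0 - S'(-1)) = -78 and h_2·σ_2 + 2h_2·σ_3 = 6(S'(2) - Δ_2) = -6.
Solving the tridiagonal system: σ_0 = -808/15, σ_1 = 446/15, σ_2 = 14/15, σ_3 = -52/15.
On [1, 2], S(x) = -3 + 94/15·(x - 1) + 7/15·(x - 1)² - 11/15·(x - 1)³.
With (x - 1) = 1/2: S(3/2) = 19/120.

0.1583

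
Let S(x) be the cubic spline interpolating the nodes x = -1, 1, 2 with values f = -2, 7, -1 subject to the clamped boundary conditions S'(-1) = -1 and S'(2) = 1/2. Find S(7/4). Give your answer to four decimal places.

-0.0898

Let M_i = S''(x_i). Step sizes h_i = 2, 1; slopes of the chords Δ_i = (y_(i+1) - y_i)/h_i = 9/2, -8.
  2·M_0 + 6·M_1 + 1·M_2 = 6(Δ_1 - Δ_0) = -75
Clamped end conditions give two more equations: 2h_0·M_0 + h_0·M_1 = 6(Δ_0 - S'(-1)) = 33 and h_1·M_1 + 2h_1·M_2 = 6(S'(2) - Δ_1) = 51.
Solving the tridiagonal system: M_0 = 85/4, M_1 = -26, M_2 = 77/2.
On [1, 2], S(x) = 7 - 23/4·(x - 1) - 13·(x - 1)² + 43/4·(x - 1)³.
With (x - 1) = 3/4: S(7/4) = -23/256.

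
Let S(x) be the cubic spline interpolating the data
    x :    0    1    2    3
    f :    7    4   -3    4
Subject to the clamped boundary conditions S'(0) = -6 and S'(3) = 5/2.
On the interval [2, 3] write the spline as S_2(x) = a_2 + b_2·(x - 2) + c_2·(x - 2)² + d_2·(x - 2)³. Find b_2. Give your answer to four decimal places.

Let σ_i = S''(x_i). Step sizes h_i = 1, 1, 1; slopes of the chords Δ_i = (y_(i+1) - y_i)/h_i = -3, -7, 7.
  1·σ_0 + 4·σ_1 + 1·σ_2 = 6(Δ_1 - Δ_0) = -24
  1·σ_1 + 4·σ_2 + 1·σ_3 = 6(Δ_2 - Δ_1) = 84
Clamped end conditions give two more equations: 2h_0·σ_0 + h_0·σ_1 = 6(Δ_0 - S'(0)) = 18 and h_2·σ_2 + 2h_2·σ_3 = 6(S'(3) - Δ_2) = -27.
Solving: σ_0 = 277/15, σ_1 = -284/15, σ_2 = 499/15, σ_3 = -452/15.
On [2, 3], with S_2(x) = a_2 + b_2·(x - 2) + c_2·(x - 2)² + d_2·(x - 2)³: c_2 = σ_2/2 = 499/30, d_2 = (σ_3 - σ_2)/(6h_2) = -317/30, b_2 = Δ_2 - h_2(2σ_2 + σ_3)/6 = 14/15.

0.9333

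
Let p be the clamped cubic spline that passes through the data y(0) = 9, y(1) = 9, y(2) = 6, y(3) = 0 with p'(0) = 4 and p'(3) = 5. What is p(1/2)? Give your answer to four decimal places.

9.6667

Write m_i for p''(x_i). With h_i = 1, 1, 1 and divided differences Δ_i = 0, -3, -6, the continuity of p' gives the tridiagonal system
  1·m_0 + 4·m_1 + 1·m_2 = 6(Δ_1 - Δ_0) = -18
  1·m_1 + 4·m_2 + 1·m_3 = 6(Δ_2 - Δ_1) = -18
Clamped end conditions give two more equations: 2h_0·m_0 + h_0·m_1 = 6(Δ_0 - p'(0)) = -24 and h_2·m_2 + 2h_2·m_3 = 6(p'(3) - Δ_2) = 66.
Solving the tridiagonal system: m_0 = -40/3, m_1 = 8/3, m_2 = -46/3, m_3 = 122/3.
On [0, 1], p(t) = 9 + 4·t - 20/3·t² + 8/3·t³.
With t = 1/2: p(1/2) = 29/3.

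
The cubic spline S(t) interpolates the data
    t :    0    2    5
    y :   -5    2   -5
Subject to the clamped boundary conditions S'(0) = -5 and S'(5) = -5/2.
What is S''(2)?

Write M_i for S''(x_i). With h_i = 2, 3 and divided differences Δ_i = 7/2, -7/3, the continuity of S' gives the tridiagonal system
  2·M_0 + 10·M_1 + 3·M_2 = 6(Δ_1 - Δ_0) = -35
Clamped end conditions give two more equations: 2h_0·M_0 + h_0·M_1 = 6(Δ_0 - S'(0)) = 51 and h_1·M_1 + 2h_1·M_2 = 6(S'(5) - Δ_1) = -1.
Forward elimination and back-substitution give M_0 = 67/4, M_1 = -8, M_2 = 23/6.

-8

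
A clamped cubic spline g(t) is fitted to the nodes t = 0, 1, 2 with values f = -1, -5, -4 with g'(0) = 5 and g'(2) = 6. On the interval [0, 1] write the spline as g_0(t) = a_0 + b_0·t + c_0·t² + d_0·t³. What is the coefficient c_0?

-17

Write M_i for g''(x_i). With h_i = 1, 1 and divided differences Δ_i = -4, 1, the continuity of g' gives the tridiagonal system
  1·M_0 + 4·M_1 + 1·M_2 = 6(Δ_1 - Δ_0) = 30
Clamped end conditions give two more equations: 2h_0·M_0 + h_0·M_1 = 6(Δ_0 - g'(0)) = -54 and h_1·M_1 + 2h_1·M_2 = 6(g'(2) - Δ_1) = 30.
Hence M_0 = -34, M_1 = 14, M_2 = 8.
On [0, 1], with g_0(t) = a_0 + b_0·t + c_0·t² + d_0·t³: c_0 = M_0/2 = -17, d_0 = (M_1 - M_0)/(6h_0) = 8, b_0 = Δ_0 - h_0(2M_0 + M_1)/6 = 5.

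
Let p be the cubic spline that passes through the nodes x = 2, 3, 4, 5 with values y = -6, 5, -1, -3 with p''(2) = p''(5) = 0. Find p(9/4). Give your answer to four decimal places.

Write m_i for p''(x_i). With h_i = 1, 1, 1 and divided differences Δ_i = 11, -6, -2, the continuity of p' gives the tridiagonal system
  1·m_0 + 4·m_1 + 1·m_2 = 6(Δ_1 - Δ_0) = -102
  1·m_1 + 4·m_2 + 1·m_3 = 6(Δ_2 - Δ_1) = 24
Natural end conditions: m_0 = m_3 = 0.
Hence m_0 = 0, m_1 = -144/5, m_2 = 66/5, m_3 = 0.
On [2, 3], p(x) = -6 + 79/5·(x - 2) + 0·(x - 2)² - 24/5·(x - 2)³.
With (x - 2) = 1/4: p(9/4) = -17/8.

-2.1250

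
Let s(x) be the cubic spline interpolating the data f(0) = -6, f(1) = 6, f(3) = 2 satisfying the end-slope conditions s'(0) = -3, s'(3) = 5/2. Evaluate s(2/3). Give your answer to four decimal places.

0.9506

With m_i denoting the second derivative at x_i, h_i = 1, 2, and Δ_i = (y_(i+1) − y_i)/h_i = 12, -2:
  1·m_0 + 6·m_1 + 2·m_2 = 6(Δ_1 - Δ_0) = -84
Clamped end conditions give two more equations: 2h_0·m_0 + h_0·m_1 = 6(Δ_0 - s'(0)) = 90 and h_1·m_1 + 2h_1·m_2 = 6(s'(3) - Δ_1) = 27.
Forward elimination and back-substitution give m_0 = 365/6, m_1 = -95/3, m_2 = 271/12.
On [0, 1], s(x) = -6 - 3·x + 365/12·x² - 185/12·x³.
With x = 2/3: s(2/3) = 77/81.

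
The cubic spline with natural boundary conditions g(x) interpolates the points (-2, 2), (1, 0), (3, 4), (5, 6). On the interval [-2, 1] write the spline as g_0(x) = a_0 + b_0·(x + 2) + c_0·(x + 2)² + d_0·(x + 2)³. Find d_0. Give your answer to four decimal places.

0.1023

Write σ_i for g''(x_i). With h_i = 3, 2, 2 and divided differences Δ_i = -2/3, 2, 1, the continuity of g' gives the tridiagonal system
  3·σ_0 + 10·σ_1 + 2·σ_2 = 6(Δ_1 - Δ_0) = 16
  2·σ_1 + 8·σ_2 + 2·σ_3 = 6(Δ_2 - Δ_1) = -6
Natural end conditions: σ_0 = σ_3 = 0.
Solving the tridiagonal system: σ_0 = 0, σ_1 = 35/19, σ_2 = -23/19, σ_3 = 0.
On [-2, 1], with g_0(x) = a_0 + b_0·(x + 2) + c_0·(x + 2)² + d_0·(x + 2)³: c_0 = σ_0/2 = 0, d_0 = (σ_1 - σ_0)/(6h_0) = 35/342, b_0 = Δ_0 - h_0(2σ_0 + σ_1)/6 = -181/114.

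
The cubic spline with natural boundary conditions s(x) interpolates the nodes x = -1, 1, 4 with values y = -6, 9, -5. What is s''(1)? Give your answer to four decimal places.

-7.3000

Let m_i = s''(x_i). Step sizes h_i = 2, 3; slopes of the chords Δ_i = (y_(i+1) - y_i)/h_i = 15/2, -14/3.
  2·m_0 + 10·m_1 + 3·m_2 = 6(Δ_1 - Δ_0) = -73
Natural end conditions: m_0 = m_2 = 0.
Solving: m_0 = 0, m_1 = -73/10, m_2 = 0.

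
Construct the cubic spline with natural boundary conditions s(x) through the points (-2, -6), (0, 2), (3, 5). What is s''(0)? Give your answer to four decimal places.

With M_i denoting the second derivative at x_i, h_i = 2, 3, and Δ_i = (y_(i+1) − y_i)/h_i = 4, 1:
  2·M_0 + 10·M_1 + 3·M_2 = 6(Δ_1 - Δ_0) = -18
Natural end conditions: M_0 = M_2 = 0.
Forward elimination and back-substitution give M_0 = 0, M_1 = -9/5, M_2 = 0.

-1.8000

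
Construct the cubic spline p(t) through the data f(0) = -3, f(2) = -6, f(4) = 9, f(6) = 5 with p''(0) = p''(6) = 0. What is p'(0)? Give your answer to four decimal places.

Put σ_i = p'' at the i-th knot. Here h = (2, 2, 2) and Δ = (-3/2, 15/2, -2), so the interior equations h_(i-1)·σ_(i-1) + 2(h_(i-1)+h_i)·σ_i + h_i·σ_(i+1) = 6(Δ_i − Δ_(i-1)) read
  2·σ_0 + 8·σ_1 + 2·σ_2 = 6(Δ_1 - Δ_0) = 54
  2·σ_1 + 8·σ_2 + 2·σ_3 = 6(Δ_2 - Δ_1) = -57
Natural end conditions: σ_0 = σ_3 = 0.
Forward elimination and back-substitution give σ_0 = 0, σ_1 = 91/10, σ_2 = -47/5, σ_3 = 0.
On [0, 2], p'(t) = b_0 + 2c_0·t + 3d_0·t² with b_0 = Δ_0 - h_0(2σ_0 + σ_1)/6 = -68/15, c_0 = σ_0/2 = 0, d_0 = (σ_1 - σ_0)/(6h_0) = 91/120. So p'(0) = -68/15.

-4.5333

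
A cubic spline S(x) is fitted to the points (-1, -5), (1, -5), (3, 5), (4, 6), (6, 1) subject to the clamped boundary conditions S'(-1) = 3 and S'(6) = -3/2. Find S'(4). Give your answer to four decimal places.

With m_i denoting the second derivative at x_i, h_i = 2, 2, 1, 2, and Δ_i = (y_(i+1) − y_i)/h_i = 0, 5, 1, -5/2:
  2·m_0 + 8·m_1 + 2·m_2 = 6(Δ_1 - Δ_0) = 30
  2·m_1 + 6·m_2 + 1·m_3 = 6(Δ_2 - Δ_1) = -24
  1·m_2 + 6·m_3 + 2·m_4 = 6(Δ_3 - Δ_2) = -21
Clamped end conditions give two more equations: 2h_0·m_0 + h_0·m_1 = 6(Δ_0 - S'(-1)) = -18 and h_3·m_3 + 2h_3·m_4 = 6(S'(6) - Δ_3) = 6.
Forward elimination and back-substitution give m_0 = -495/61, m_1 = 441/61, m_2 = -354/61, m_3 = -222/61, m_4 = 405/122.
On [4, 6], S'(x) = b_3 + 2c_3·(x - 4) + 3d_3·(x - 4)² with b_3 = Δ_3 - h_3(2m_3 + m_4)/6 = -72/61, c_3 = m_3/2 = -111/61, d_3 = (m_4 - m_3)/(6h_3) = 283/488. So S'(4) = -72/61.

-1.1803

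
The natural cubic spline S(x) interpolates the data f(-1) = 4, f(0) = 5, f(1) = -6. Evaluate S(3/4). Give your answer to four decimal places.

-2.5469

With M_i denoting the second derivative at x_i, h_i = 1, 1, and Δ_i = (y_(i+1) − y_i)/h_i = 1, -11:
  1·M_0 + 4·M_1 + 1·M_2 = 6(Δ_1 - Δ_0) = -72
Natural end conditions: M_0 = M_2 = 0.
Solving the tridiagonal system: M_0 = 0, M_1 = -18, M_2 = 0.
On [0, 1], S(x) = 5 - 5·x - 9·x² + 3·x³.
With x = 3/4: S(3/4) = -163/64.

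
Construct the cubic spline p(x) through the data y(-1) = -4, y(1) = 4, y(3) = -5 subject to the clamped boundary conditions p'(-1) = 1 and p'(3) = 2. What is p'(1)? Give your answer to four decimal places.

-1.1250

Write M_i for p''(x_i). With h_i = 2, 2 and divided differences Δ_i = 4, -9/2, the continuity of p' gives the tridiagonal system
  2·M_0 + 8·M_1 + 2·M_2 = 6(Δ_1 - Δ_0) = -51
Clamped end conditions give two more equations: 2h_0·M_0 + h_0·M_1 = 6(Δ_0 - p'(-1)) = 18 and h_1·M_1 + 2h_1·M_2 = 6(p'(3) - Δ_1) = 39.
Solving the tridiagonal system: M_0 = 89/8, M_1 = -53/4, M_2 = 131/8.
On [1, 3], p'(x) = b_1 + 2c_1·(x - 1) + 3d_1·(x - 1)² with b_1 = Δ_1 - h_1(2M_1 + M_2)/6 = -9/8, c_1 = M_1/2 = -53/8, d_1 = (M_2 - M_1)/(6h_1) = 79/32. So p'(1) = -9/8.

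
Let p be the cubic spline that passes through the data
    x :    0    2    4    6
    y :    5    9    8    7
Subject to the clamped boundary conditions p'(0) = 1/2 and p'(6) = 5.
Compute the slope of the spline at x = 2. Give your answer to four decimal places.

Write M_i for p''(x_i). With h_i = 2, 2, 2 and divided differences Δ_i = 2, -1/2, -1/2, the continuity of p' gives the tridiagonal system
  2·M_0 + 8·M_1 + 2·M_2 = 6(Δ_1 - Δ_0) = -15
  2·M_1 + 8·M_2 + 2·M_3 = 6(Δ_2 - Δ_1) = 0
Clamped end conditions give two more equations: 2h_0·M_0 + h_0·M_1 = 6(Δ_0 - p'(0)) = 9 and h_2·M_2 + 2h_2·M_3 = 6(p'(6) - Δ_2) = 33.
Forward elimination and back-substitution give M_0 = 17/5, M_1 = -23/10, M_2 = -17/10, M_3 = 91/10.
On [2, 4], p'(x) = b_1 + 2c_1·(x - 2) + 3d_1·(x - 2)² with b_1 = Δ_1 - h_1(2M_1 + M_2)/6 = 8/5, c_1 = M_1/2 = -23/20, d_1 = (M_2 - M_1)/(6h_1) = 1/20. So p'(2) = 8/5.

1.6000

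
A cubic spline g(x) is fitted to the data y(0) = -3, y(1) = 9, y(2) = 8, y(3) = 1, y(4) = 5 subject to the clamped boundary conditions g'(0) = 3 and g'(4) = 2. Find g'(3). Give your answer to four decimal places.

-0.6964

Write m_i for g''(x_i). With h_i = 1, 1, 1, 1 and divided differences Δ_i = 12, -1, -7, 4, the continuity of g' gives the tridiagonal system
  1·m_0 + 4·m_1 + 1·m_2 = 6(Δ_1 - Δ_0) = -78
  1·m_1 + 4·m_2 + 1·m_3 = 6(Δ_2 - Δ_1) = -36
  1·m_2 + 4·m_3 + 1·m_4 = 6(Δ_3 - Δ_2) = 66
Clamped end conditions give two more equations: 2h_0·m_0 + h_0·m_1 = 6(Δ_0 - g'(0)) = 54 and h_3·m_3 + 2h_3·m_4 = 6(g'(4) - Δ_3) = -12.
Forward elimination and back-substitution give m_0 = 1145/28, m_1 = -389/14, m_2 = -31/4, m_3 = 319/14, m_4 = -487/28.
On [3, 4], g'(x) = b_3 + 2c_3·(x - 3) + 3d_3·(x - 3)² with b_3 = Δ_3 - h_3(2m_3 + m_4)/6 = -39/56, c_3 = m_3/2 = 319/28, d_3 = (m_4 - m_3)/(6h_3) = -375/56. So g'(3) = -39/56.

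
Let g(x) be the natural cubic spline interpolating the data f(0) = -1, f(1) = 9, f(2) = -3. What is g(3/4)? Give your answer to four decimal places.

Write m_i for g''(x_i). With h_i = 1, 1 and divided differences Δ_i = 10, -12, the continuity of g' gives the tridiagonal system
  1·m_0 + 4·m_1 + 1·m_2 = 6(Δ_1 - Δ_0) = -132
Natural end conditions: m_0 = m_2 = 0.
Solving: m_0 = 0, m_1 = -33, m_2 = 0.
On [0, 1], g(x) = -1 + 31/2·x + 0·x² - 11/2·x³.
With x = 3/4: g(3/4) = 1063/128.

8.3047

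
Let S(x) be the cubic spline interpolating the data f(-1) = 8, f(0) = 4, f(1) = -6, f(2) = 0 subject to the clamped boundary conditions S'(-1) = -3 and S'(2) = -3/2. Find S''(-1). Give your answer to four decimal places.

Put M_i = S'' at the i-th knot. Here h = (1, 1, 1) and Δ = (-4, -10, 6), so the interior equations h_(i-1)·M_(i-1) + 2(h_(i-1)+h_i)·M_i + h_i·M_(i+1) = 6(Δ_i − Δ_(i-1)) read
  1·M_0 + 4·M_1 + 1·M_2 = 6(Δ_1 - Δ_0) = -36
  1·M_1 + 4·M_2 + 1·M_3 = 6(Δ_2 - Δ_1) = 96
Clamped end conditions give two more equations: 2h_0·M_0 + h_0·M_1 = 6(Δ_0 - S'(-1)) = -6 and h_2·M_2 + 2h_2·M_3 = 6(S'(2) - Δ_2) = -45.
Solving the tridiagonal system: M_0 = 37/5, M_1 = -104/5, M_2 = 199/5, M_3 = -212/5.

7.4000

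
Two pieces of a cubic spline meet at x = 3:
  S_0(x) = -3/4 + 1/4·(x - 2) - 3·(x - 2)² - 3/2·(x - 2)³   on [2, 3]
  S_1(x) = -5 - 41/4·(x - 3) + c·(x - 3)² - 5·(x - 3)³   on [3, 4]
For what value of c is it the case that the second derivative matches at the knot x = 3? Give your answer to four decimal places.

-7.5000

S_0''(x) = -6 - 9·(x - 2), so S_0''(3) = -15. On the right, S_1''(3) = 2c, so c = -15/2.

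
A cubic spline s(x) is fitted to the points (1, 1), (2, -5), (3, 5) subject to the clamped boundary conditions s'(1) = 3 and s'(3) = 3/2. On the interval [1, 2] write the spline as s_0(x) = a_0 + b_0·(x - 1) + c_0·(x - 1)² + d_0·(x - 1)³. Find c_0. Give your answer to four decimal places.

With m_i denoting the second derivative at x_i, h_i = 1, 1, and Δ_i = (y_(i+1) − y_i)/h_i = -6, 10:
  1·m_0 + 4·m_1 + 1·m_2 = 6(Δ_1 - Δ_0) = 96
Clamped end conditions give two more equations: 2h_0·m_0 + h_0·m_1 = 6(Δ_0 - s'(1)) = -54 and h_1·m_1 + 2h_1·m_2 = 6(s'(3) - Δ_1) = -51.
Hence m_0 = -207/4, m_1 = 99/2, m_2 = -201/4.
On [1, 2], with s_0(x) = a_0 + b_0·(x - 1) + c_0·(x - 1)² + d_0·(x - 1)³: c_0 = m_0/2 = -207/8, d_0 = (m_1 - m_0)/(6h_0) = 135/8, b_0 = Δ_0 - h_0(2m_0 + m_1)/6 = 3.

-25.8750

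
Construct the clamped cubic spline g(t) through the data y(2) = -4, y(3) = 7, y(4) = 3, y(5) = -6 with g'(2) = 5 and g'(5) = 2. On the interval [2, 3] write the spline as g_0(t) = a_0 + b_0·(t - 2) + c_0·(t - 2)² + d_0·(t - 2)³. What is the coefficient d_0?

With M_i denoting the second derivative at x_i, h_i = 1, 1, 1, and Δ_i = (y_(i+1) − y_i)/h_i = 11, -4, -9:
  1·M_0 + 4·M_1 + 1·M_2 = 6(Δ_1 - Δ_0) = -90
  1·M_1 + 4·M_2 + 1·M_3 = 6(Δ_2 - Δ_1) = -30
Clamped end conditions give two more equations: 2h_0·M_0 + h_0·M_1 = 6(Δ_0 - g'(2)) = 36 and h_2·M_2 + 2h_2·M_3 = 6(g'(5) - Δ_2) = 66.
Hence M_0 = 32, M_1 = -28, M_2 = -10, M_3 = 38.
On [2, 3], with g_0(t) = a_0 + b_0·(t - 2) + c_0·(t - 2)² + d_0·(t - 2)³: c_0 = M_0/2 = 16, d_0 = (M_1 - M_0)/(6h_0) = -10, b_0 = Δ_0 - h_0(2M_0 + M_1)/6 = 5.

-10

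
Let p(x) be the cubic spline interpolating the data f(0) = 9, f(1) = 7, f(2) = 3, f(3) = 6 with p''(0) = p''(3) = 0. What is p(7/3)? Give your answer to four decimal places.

3.2593

Write σ_i for p''(x_i). With h_i = 1, 1, 1 and divided differences Δ_i = -2, -4, 3, the continuity of p' gives the tridiagonal system
  1·σ_0 + 4·σ_1 + 1·σ_2 = 6(Δ_1 - Δ_0) = -12
  1·σ_1 + 4·σ_2 + 1·σ_3 = 6(Δ_2 - Δ_1) = 42
Natural end conditions: σ_0 = σ_3 = 0.
Solving: σ_0 = 0, σ_1 = -6, σ_2 = 12, σ_3 = 0.
On [2, 3], p(x) = 3 - 1·(x - 2) + 6·(x - 2)² - 2·(x - 2)³.
With (x - 2) = 1/3: p(7/3) = 88/27.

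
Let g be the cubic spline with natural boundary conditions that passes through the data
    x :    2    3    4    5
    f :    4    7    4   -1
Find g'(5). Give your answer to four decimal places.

Write M_i for g''(x_i). With h_i = 1, 1, 1 and divided differences Δ_i = 3, -3, -5, the continuity of g' gives the tridiagonal system
  1·M_0 + 4·M_1 + 1·M_2 = 6(Δ_1 - Δ_0) = -36
  1·M_1 + 4·M_2 + 1·M_3 = 6(Δ_2 - Δ_1) = -12
Natural end conditions: M_0 = M_3 = 0.
Forward elimination and back-substitution give M_0 = 0, M_1 = -44/5, M_2 = -4/5, M_3 = 0.
On [4, 5], g'(x) = b_2 + 2c_2·(x - 4) + 3d_2·(x - 4)² with b_2 = Δ_2 - h_2(2M_2 + M_3)/6 = -71/15, c_2 = M_2/2 = -2/5, d_2 = (M_3 - M_2)/(6h_2) = 2/15. So g'(5) = -77/15.

-5.1333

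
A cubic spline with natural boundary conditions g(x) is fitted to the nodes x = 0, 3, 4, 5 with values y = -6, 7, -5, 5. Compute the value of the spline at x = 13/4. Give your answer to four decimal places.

Put M_i = g'' at the i-th knot. Here h = (3, 1, 1) and Δ = (13/3, -12, 10), so the interior equations h_(i-1)·M_(i-1) + 2(h_(i-1)+h_i)·M_i + h_i·M_(i+1) = 6(Δ_i − Δ_(i-1)) read
  3·M_0 + 8·M_1 + 1·M_2 = 6(Δ_1 - Δ_0) = -98
  1·M_1 + 4·M_2 + 1·M_3 = 6(Δ_2 - Δ_1) = 132
Natural end conditions: M_0 = M_3 = 0.
Solving: M_0 = 0, M_1 = -524/31, M_2 = 1154/31, M_3 = 0.
On [3, 4], g(x) = 7 - 1169/93·(x - 3) - 262/31·(x - 3)² + 839/93·(x - 3)³.
With (x - 3) = 1/4: g(13/4) = 6885/1984.

3.4703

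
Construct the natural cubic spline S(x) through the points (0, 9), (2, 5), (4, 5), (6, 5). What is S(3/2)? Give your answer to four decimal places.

5.6500

Let M_i = S''(x_i). Step sizes h_i = 2, 2, 2; slopes of the chords Δ_i = (y_(i+1) - y_i)/h_i = -2, 0, 0.
  2·M_0 + 8·M_1 + 2·M_2 = 6(Δ_1 - Δ_0) = 12
  2·M_1 + 8·M_2 + 2·M_3 = 6(Δ_2 - Δ_1) = 0
Natural end conditions: M_0 = M_3 = 0.
Solving the tridiagonal system: M_0 = 0, M_1 = 8/5, M_2 = -2/5, M_3 = 0.
On [0, 2], S(x) = 9 - 38/15·x + 0·x² + 2/15·x³.
With x = 3/2: S(3/2) = 113/20.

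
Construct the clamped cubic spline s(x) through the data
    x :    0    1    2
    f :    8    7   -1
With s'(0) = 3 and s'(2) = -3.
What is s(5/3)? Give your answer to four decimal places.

With M_i denoting the second derivative at x_i, h_i = 1, 1, and Δ_i = (y_(i+1) − y_i)/h_i = -1, -8:
  1·M_0 + 4·M_1 + 1·M_2 = 6(Δ_1 - Δ_0) = -42
Clamped end conditions give two more equations: 2h_0·M_0 + h_0·M_1 = 6(Δ_0 - s'(0)) = -24 and h_1·M_1 + 2h_1·M_2 = 6(s'(2) - Δ_1) = 30.
Solving: M_0 = -9/2, M_1 = -15, M_2 = 45/2.
On [1, 2], s(x) = 7 - 27/4·(x - 1) - 15/2·(x - 1)² + 25/4·(x - 1)³.
With (x - 1) = 2/3: s(5/3) = 55/54.

1.0185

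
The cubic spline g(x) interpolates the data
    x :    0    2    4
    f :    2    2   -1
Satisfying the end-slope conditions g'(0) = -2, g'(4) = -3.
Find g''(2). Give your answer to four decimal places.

With m_i denoting the second derivative at x_i, h_i = 2, 2, and Δ_i = (y_(i+1) − y_i)/h_i = 0, -3/2:
  2·m_0 + 8·m_1 + 2·m_2 = 6(Δ_1 - Δ_0) = -9
Clamped end conditions give two more equations: 2h_0·m_0 + h_0·m_1 = 6(Δ_0 - g'(0)) = 12 and h_1·m_1 + 2h_1·m_2 = 6(g'(4) - Δ_1) = -9.
Solving: m_0 = 31/8, m_1 = -7/4, m_2 = -11/8.

-1.7500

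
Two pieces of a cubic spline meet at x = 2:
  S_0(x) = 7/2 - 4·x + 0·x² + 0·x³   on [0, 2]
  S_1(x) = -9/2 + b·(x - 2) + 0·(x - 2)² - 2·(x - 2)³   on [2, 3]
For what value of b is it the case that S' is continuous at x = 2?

S_0'(x) = -4 + 0·x + 0·x², so S_0'(2) = -4. On the right, S_1'(2) = b, so b = -4.

-4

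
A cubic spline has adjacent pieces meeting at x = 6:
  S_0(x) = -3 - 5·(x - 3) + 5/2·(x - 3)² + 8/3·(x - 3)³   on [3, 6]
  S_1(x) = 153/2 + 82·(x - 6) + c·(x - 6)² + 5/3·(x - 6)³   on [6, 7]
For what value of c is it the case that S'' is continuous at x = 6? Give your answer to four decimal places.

S_0''(x) = 5 + 16·(x - 3), so S_0''(6) = 53. On the right, S_1''(6) = 2c, so c = 53/2.

26.5000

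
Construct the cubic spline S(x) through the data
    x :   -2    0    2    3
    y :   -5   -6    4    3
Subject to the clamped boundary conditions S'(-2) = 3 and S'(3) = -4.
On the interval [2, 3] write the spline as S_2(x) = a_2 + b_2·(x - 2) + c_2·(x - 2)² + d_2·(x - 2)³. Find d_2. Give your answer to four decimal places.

0.5000

Let σ_i = S''(x_i). Step sizes h_i = 2, 2, 1; slopes of the chords Δ_i = (y_(i+1) - y_i)/h_i = -1/2, 5, -1.
  2·σ_0 + 8·σ_1 + 2·σ_2 = 6(Δ_1 - Δ_0) = 33
  2·σ_1 + 6·σ_2 + 1·σ_3 = 6(Δ_2 - Δ_1) = -36
Clamped end conditions give two more equations: 2h_0·σ_0 + h_0·σ_1 = 6(Δ_0 - S'(-2)) = -21 and h_2·σ_2 + 2h_2·σ_3 = 6(S'(3) - Δ_2) = -18.
Forward elimination and back-substitution give σ_0 = -19/2, σ_1 = 17/2, σ_2 = -8, σ_3 = -5.
On [2, 3], with S_2(x) = a_2 + b_2·(x - 2) + c_2·(x - 2)² + d_2·(x - 2)³: c_2 = σ_2/2 = -4, d_2 = (σ_3 - σ_2)/(6h_2) = 1/2, b_2 = Δ_2 - h_2(2σ_2 + σ_3)/6 = 5/2.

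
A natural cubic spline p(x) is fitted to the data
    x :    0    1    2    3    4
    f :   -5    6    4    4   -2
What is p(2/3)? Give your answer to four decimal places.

Let M_i = p''(x_i). Step sizes h_i = 1, 1, 1, 1; slopes of the chords Δ_i = (y_(i+1) - y_i)/h_i = 11, -2, 0, -6.
  1·M_0 + 4·M_1 + 1·M_2 = 6(Δ_1 - Δ_0) = -78
  1·M_1 + 4·M_2 + 1·M_3 = 6(Δ_2 - Δ_1) = 12
  1·M_2 + 4·M_3 + 1·M_4 = 6(Δ_3 - Δ_2) = -36
Natural end conditions: M_0 = M_4 = 0.
Solving: M_0 = 0, M_1 = -627/28, M_2 = 81/7, M_3 = -333/28, M_4 = 0.
On [0, 1], p(x) = -5 + 825/56·x + 0·x² - 209/56·x³.
With x = 2/3: p(2/3) = 2809/756.

3.7156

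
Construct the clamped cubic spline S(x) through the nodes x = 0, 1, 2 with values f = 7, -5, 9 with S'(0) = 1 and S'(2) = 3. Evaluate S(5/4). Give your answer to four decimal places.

Write m_i for S''(x_i). With h_i = 1, 1 and divided differences Δ_i = -12, 14, the continuity of S' gives the tridiagonal system
  1·m_0 + 4·m_1 + 1·m_2 = 6(Δ_1 - Δ_0) = 156
Clamped end conditions give two more equations: 2h_0·m_0 + h_0·m_1 = 6(Δ_0 - S'(0)) = -78 and h_1·m_1 + 2h_1·m_2 = 6(S'(2) - Δ_1) = -66.
Solving: m_0 = -77, m_1 = 76, m_2 = -71.
On [1, 2], S(x) = -5 + 1/2·(x - 1) + 38·(x - 1)² - 49/2·(x - 1)³.
With (x - 1) = 1/4: S(5/4) = -369/128.

-2.8828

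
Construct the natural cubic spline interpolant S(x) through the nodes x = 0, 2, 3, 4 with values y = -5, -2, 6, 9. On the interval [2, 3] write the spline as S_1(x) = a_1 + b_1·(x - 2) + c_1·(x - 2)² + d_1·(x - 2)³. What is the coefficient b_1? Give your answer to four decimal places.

With M_i denoting the second derivative at x_i, h_i = 2, 1, 1, and Δ_i = (y_(i+1) − y_i)/h_i = 3/2, 8, 3:
  2·M_0 + 6·M_1 + 1·M_2 = 6(Δ_1 - Δ_0) = 39
  1·M_1 + 4·M_2 + 1·M_3 = 6(Δ_2 - Δ_1) = -30
Natural end conditions: M_0 = M_3 = 0.
Hence M_0 = 0, M_1 = 186/23, M_2 = -219/23, M_3 = 0.
On [2, 3], with S_1(x) = a_1 + b_1·(x - 2) + c_1·(x - 2)² + d_1·(x - 2)³: c_1 = M_1/2 = 93/23, d_1 = (M_2 - M_1)/(6h_1) = -135/46, b_1 = Δ_1 - h_1(2M_1 + M_2)/6 = 317/46.

6.8913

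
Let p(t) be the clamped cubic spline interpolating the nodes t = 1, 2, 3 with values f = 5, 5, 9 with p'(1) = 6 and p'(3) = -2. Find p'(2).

Write M_i for p''(x_i). With h_i = 1, 1 and divided differences Δ_i = 0, 4, the continuity of p' gives the tridiagonal system
  1·M_0 + 4·M_1 + 1·M_2 = 6(Δ_1 - Δ_0) = 24
Clamped end conditions give two more equations: 2h_0·M_0 + h_0·M_1 = 6(Δ_0 - p'(1)) = -36 and h_1·M_1 + 2h_1·M_2 = 6(p'(3) - Δ_1) = -36.
Forward elimination and back-substitution give M_0 = -28, M_1 = 20, M_2 = -28.
On [2, 3], p'(t) = b_1 + 2c_1·(t - 2) + 3d_1·(t - 2)² with b_1 = Δ_1 - h_1(2M_1 + M_2)/6 = 2, c_1 = M_1/2 = 10, d_1 = (M_2 - M_1)/(6h_1) = -8. So p'(2) = 2.

2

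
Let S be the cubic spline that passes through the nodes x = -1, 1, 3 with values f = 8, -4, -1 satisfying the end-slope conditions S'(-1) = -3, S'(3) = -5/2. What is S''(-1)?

-10

Put m_i = S'' at the i-th knot. Here h = (2, 2) and Δ = (-6, 3/2), so the interior equations h_(i-1)·m_(i-1) + 2(h_(i-1)+h_i)·m_i + h_i·m_(i+1) = 6(Δ_i − Δ_(i-1)) read
  2·m_0 + 8·m_1 + 2·m_2 = 6(Δ_1 - Δ_0) = 45
Clamped end conditions give two more equations: 2h_0·m_0 + h_0·m_1 = 6(Δ_0 - S'(-1)) = -18 and h_1·m_1 + 2h_1·m_2 = 6(S'(3) - Δ_1) = -24.
Forward elimination and back-substitution give m_0 = -10, m_1 = 11, m_2 = -23/2.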